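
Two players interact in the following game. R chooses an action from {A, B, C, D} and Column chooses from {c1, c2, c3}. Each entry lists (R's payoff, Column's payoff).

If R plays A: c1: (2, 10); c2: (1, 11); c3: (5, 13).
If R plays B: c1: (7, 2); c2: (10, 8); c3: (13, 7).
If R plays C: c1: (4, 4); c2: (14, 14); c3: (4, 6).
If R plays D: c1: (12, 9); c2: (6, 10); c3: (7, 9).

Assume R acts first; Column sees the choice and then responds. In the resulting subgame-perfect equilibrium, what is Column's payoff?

Backward induction with R moving first.
- A → Column plays c3 (best of 10, 11, 13); R gets 5.
- B → Column plays c2 (best of 2, 8, 7); R gets 10.
- C → Column plays c2 (best of 4, 14, 6); R gets 14.
- D → Column plays c2 (best of 9, 10, 9); R gets 6.
R's induced payoffs are 5, 10, 14, 6, so R commits to C. Subgame-perfect outcome: (C, c2) with payoffs (14, 14).

14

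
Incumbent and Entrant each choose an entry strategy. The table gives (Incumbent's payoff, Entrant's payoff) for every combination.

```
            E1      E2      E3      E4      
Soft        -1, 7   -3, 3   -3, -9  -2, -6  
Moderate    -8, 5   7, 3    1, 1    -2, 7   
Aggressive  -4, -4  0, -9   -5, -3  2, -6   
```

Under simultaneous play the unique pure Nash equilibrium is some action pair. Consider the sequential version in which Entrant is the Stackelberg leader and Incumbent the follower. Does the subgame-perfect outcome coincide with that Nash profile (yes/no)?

Solve by backward induction (Entrant leads).
- E1: BR = Soft, leader payoff 7.
- E2: BR = Moderate, leader payoff 3.
- E3: BR = Moderate, leader payoff 1.
- E4: BR = Aggressive, leader payoff -6.
Among 7, 3, 1, -6, the best is 7 at E1. Subgame-perfect outcome: (Soft, E1) with payoffs (-1, 7).
For the simultaneous game, intersect best replies.
Incumbent's best replies: E1→Soft; E2→Moderate; E3→Moderate; E4→Aggressive.
Entrant's best replies: Soft→E1; Moderate→E4; Aggressive→E3.
The unique mutual best reply is (Soft, E1), giving (-1, 7).
Sequential outcome (Soft, E1) coincides with the Nash profile (Soft, E1).

yes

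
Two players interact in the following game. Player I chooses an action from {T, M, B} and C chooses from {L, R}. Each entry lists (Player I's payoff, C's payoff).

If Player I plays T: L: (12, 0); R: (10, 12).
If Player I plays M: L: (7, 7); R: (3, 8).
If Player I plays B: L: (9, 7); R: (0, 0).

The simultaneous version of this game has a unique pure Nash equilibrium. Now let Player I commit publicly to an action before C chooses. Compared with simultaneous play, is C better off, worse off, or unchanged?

unchanged

C best-responds to each possible Player I move:
- T: C compares 0, 12 and picks R; Player I would get 10.
- M: C compares 7, 8 and picks R; Player I would get 3.
- B: C compares 7, 0 and picks L; Player I would get 9.
Among 10, 3, 9, the best is 10 at T. Subgame-perfect outcome: (T, R) with payoffs (10, 12).
Under simultaneous play:
Player I's best replies: L→T; R→T.
C's best replies: T→R; M→R; B→L.
Only (T, R) has each player best-responding; Nash payoffs (10, 12).
C earns 12 sequentially versus 12 at the Nash outcome: unchanged.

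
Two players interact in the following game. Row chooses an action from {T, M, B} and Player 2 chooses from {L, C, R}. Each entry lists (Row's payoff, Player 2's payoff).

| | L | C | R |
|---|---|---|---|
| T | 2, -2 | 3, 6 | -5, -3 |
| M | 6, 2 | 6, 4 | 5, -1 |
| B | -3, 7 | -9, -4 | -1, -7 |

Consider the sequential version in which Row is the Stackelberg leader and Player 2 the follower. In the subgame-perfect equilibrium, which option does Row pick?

Solve by backward induction (Row leads).
- T: Player 2 compares -2, 6, -3 and picks C; Row would get 3.
- M: Player 2 compares 2, 4, -1 and picks C; Row would get 6.
- B: Player 2 compares 7, -4, -7 and picks L; Row would get -3.
Maximizing over 3, 6, -3, Row chooses M. Subgame-perfect outcome: (M, C) with payoffs (6, 4).

M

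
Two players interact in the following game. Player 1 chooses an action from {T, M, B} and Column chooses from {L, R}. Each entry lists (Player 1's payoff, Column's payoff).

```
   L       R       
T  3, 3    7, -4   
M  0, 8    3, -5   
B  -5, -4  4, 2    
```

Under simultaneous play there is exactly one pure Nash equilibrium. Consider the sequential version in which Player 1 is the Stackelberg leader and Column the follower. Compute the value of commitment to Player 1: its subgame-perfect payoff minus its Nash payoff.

Column best-responds to each possible Player 1 move:
- T: BR = L, leader payoff 3.
- M: BR = L, leader payoff 0.
- B: BR = R, leader payoff 4.
Player 1's induced payoffs are 3, 0, 4, so Player 1 commits to B. Subgame-perfect outcome: (B, R) with payoffs (4, 2).
For the simultaneous game, intersect best replies.
Player 1's best replies: L→T; R→T.
Column's best replies: T→L; M→L; B→R.
Only (T, L) has each player best-responding; Nash payoffs (3, 3).
Player 1's commitment gain: 4 − 3 = 1.

1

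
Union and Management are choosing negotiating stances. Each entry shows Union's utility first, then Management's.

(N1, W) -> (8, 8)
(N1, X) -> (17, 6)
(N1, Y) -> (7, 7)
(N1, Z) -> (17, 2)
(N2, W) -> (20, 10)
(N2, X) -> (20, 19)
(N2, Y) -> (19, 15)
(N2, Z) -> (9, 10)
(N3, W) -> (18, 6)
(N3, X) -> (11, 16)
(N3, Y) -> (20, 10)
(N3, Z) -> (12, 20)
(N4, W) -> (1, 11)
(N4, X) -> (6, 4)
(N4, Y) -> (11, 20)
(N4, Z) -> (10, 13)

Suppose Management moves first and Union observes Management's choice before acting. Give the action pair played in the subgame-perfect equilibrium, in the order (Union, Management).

(N2, X)

Union best-responds to each possible Management move:
- W: BR = N2, leader payoff 10.
- X: BR = N2, leader payoff 19.
- Y: BR = N3, leader payoff 10.
- Z: BR = N1, leader payoff 2.
Management's induced payoffs are 10, 19, 10, 2, so Management commits to X. Subgame-perfect outcome: (N2, X) with payoffs (20, 19).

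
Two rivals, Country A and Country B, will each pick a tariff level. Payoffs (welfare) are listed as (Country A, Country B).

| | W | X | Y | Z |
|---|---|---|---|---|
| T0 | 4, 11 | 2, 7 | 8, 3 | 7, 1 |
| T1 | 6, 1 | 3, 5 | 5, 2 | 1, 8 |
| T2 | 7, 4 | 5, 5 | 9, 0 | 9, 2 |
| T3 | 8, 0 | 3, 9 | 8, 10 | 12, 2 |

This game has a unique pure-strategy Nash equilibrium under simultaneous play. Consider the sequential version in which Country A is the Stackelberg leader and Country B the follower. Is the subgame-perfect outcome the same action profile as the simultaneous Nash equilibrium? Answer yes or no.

Solve by backward induction (Country A leads).
- T0: Country B compares 11, 7, 3, 1 and picks W; Country A would get 4.
- T1: Country B compares 1, 5, 2, 8 and picks Z; Country A would get 1.
- T2: Country B compares 4, 5, 0, 2 and picks X; Country A would get 5.
- T3: Country B compares 0, 9, 10, 2 and picks Y; Country A would get 8.
Among 4, 1, 5, 8, the best is 8 at T3. Subgame-perfect outcome: (T3, Y) with payoffs (8, 10).
Now find the simultaneous Nash equilibrium.
Country A's best replies: W→T3; X→T2; Y→T2; Z→T3.
Country B's best replies: T0→W; T1→Z; T2→X; T3→Y.
Only (T2, X) has each player best-responding; Nash payoffs (5, 5).
Sequential outcome (T3, Y) differs from the Nash profile (T2, X).

no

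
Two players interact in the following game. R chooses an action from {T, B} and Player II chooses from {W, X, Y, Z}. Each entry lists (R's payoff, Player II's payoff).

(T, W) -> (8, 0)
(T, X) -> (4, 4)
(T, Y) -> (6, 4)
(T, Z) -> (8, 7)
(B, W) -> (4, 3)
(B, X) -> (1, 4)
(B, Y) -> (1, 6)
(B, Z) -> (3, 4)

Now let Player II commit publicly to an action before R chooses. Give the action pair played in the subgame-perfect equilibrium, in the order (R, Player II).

(T, Z)

Solve by backward induction (Player II leads).
- W: R compares 8, 4 and picks T; Player II would get 0.
- X: R compares 4, 1 and picks T; Player II would get 4.
- Y: R compares 6, 1 and picks T; Player II would get 4.
- Z: R compares 8, 3 and picks T; Player II would get 7.
Player II's induced payoffs are 0, 4, 4, 7, so Player II commits to Z. Subgame-perfect outcome: (T, Z) with payoffs (8, 7).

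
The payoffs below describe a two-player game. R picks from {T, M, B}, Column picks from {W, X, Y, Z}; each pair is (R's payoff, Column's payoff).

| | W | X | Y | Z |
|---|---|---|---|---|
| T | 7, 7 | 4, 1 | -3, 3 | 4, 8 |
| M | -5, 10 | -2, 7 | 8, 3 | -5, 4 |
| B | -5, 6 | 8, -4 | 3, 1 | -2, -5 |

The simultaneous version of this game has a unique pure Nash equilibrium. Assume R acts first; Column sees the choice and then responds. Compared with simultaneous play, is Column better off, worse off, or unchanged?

Work backward from Column's decision.
- T → Column plays Z (best of 7, 1, 3, 8); R gets 4.
- M → Column plays W (best of 10, 7, 3, 4); R gets -5.
- B → Column plays W (best of 6, -4, 1, -5); R gets -5.
Among 4, -5, -5, the best is 4 at T. Subgame-perfect outcome: (T, Z) with payoffs (4, 8).
Now find the simultaneous Nash equilibrium.
R's best replies: W→T; X→B; Y→M; Z→T.
Column's best replies: T→Z; M→W; B→W.
Only (T, Z) has each player best-responding; Nash payoffs (4, 8).
Column earns 8 sequentially versus 8 at the Nash outcome: unchanged.

unchanged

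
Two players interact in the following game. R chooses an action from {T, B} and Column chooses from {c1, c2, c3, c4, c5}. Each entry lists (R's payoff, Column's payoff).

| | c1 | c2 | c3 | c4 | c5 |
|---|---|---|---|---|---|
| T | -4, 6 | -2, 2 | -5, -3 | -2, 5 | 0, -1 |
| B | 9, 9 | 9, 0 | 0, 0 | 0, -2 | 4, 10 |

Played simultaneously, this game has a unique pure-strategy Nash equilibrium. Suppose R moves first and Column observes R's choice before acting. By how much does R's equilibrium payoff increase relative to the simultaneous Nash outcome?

Column best-responds to each possible R move:
- T → Column plays c1 (best of 6, 2, -3, 5, -1); R gets -4.
- B → Column plays c5 (best of 9, 0, 0, -2, 10); R gets 4.
Among -4, 4, the best is 4 at B. Subgame-perfect outcome: (B, c5) with payoffs (4, 10).
Under simultaneous play:
R's best replies: c1→B; c2→B; c3→B; c4→B; c5→B.
Column's best replies: T→c1; B→c5.
The unique mutual best reply is (B, c5), giving (4, 10).
R's commitment gain: 4 − 4 = 0.

0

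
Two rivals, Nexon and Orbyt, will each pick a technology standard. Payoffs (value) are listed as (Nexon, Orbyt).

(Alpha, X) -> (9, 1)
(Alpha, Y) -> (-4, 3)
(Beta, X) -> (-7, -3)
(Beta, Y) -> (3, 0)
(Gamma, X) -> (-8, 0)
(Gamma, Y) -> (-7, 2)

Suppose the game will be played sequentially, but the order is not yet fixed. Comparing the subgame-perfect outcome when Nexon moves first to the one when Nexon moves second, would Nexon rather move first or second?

If Nexon leads: Orbyt's best replies are Alpha→Y, Beta→Y, Gamma→Y; Nexon's induced payoffs -4, 3, -7; outcome (Beta, Y), payoffs (3, 0).
If Orbyt leads: Nexon's best replies are X→Alpha, Y→Beta; Orbyt's induced payoffs 1, 0; outcome (Alpha, X), payoffs (9, 1).
Nexon gets 3 moving first and 9 moving second, so Nexon prefers to move second.

second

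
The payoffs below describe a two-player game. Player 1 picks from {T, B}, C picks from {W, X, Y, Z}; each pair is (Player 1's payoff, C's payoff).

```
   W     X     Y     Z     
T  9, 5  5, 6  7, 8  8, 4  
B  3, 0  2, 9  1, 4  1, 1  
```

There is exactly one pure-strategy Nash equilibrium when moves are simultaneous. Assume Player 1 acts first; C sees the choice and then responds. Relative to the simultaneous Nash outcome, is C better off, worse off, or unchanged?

unchanged

Work backward from C's decision.
- T → C plays Y (best of 5, 6, 8, 4); Player 1 gets 7.
- B → C plays X (best of 0, 9, 4, 1); Player 1 gets 2.
Maximizing over 7, 2, Player 1 chooses T. Subgame-perfect outcome: (T, Y) with payoffs (7, 8).
For the simultaneous game, intersect best replies.
Player 1's best replies: W→T; X→T; Y→T; Z→T.
C's best replies: T→Y; B→X.
The unique mutual best reply is (T, Y), giving (7, 8).
C earns 8 sequentially versus 8 at the Nash outcome: unchanged.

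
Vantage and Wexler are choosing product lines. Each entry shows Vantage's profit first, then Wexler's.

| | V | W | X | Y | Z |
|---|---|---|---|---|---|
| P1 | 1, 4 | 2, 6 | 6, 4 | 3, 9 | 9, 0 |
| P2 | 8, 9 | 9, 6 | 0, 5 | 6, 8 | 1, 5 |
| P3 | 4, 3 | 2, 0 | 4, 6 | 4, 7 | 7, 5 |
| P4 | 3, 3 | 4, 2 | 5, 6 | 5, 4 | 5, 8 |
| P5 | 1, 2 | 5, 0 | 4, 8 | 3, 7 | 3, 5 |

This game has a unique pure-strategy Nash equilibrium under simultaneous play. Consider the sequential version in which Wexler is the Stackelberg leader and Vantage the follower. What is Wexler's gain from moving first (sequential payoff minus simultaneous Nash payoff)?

0

Solve by backward induction (Wexler leads).
- V: BR = P2, leader payoff 9.
- W: BR = P2, leader payoff 6.
- X: BR = P1, leader payoff 4.
- Y: BR = P2, leader payoff 8.
- Z: BR = P1, leader payoff 0.
Among 9, 6, 4, 8, 0, the best is 9 at V. Subgame-perfect outcome: (P2, V) with payoffs (8, 9).
For the simultaneous game, intersect best replies.
Vantage's best replies: V→P2; W→P2; X→P1; Y→P2; Z→P1.
Wexler's best replies: P1→Y; P2→V; P3→Y; P4→Z; P5→X.
Only (P2, V) has each player best-responding; Nash payoffs (8, 9).
Wexler's commitment gain: 9 − 9 = 0.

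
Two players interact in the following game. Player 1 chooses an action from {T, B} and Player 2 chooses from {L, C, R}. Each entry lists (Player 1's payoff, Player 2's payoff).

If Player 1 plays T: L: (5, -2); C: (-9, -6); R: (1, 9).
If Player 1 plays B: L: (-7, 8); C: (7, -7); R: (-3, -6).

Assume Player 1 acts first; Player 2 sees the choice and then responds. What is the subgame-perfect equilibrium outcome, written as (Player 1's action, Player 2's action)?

Backward induction with Player 1 moving first.
- T: Player 2 compares -2, -6, 9 and picks R; Player 1 would get 1.
- B: Player 2 compares 8, -7, -6 and picks L; Player 1 would get -7.
Among 1, -7, the best is 1 at T. Subgame-perfect outcome: (T, R) with payoffs (1, 9).

(T, R)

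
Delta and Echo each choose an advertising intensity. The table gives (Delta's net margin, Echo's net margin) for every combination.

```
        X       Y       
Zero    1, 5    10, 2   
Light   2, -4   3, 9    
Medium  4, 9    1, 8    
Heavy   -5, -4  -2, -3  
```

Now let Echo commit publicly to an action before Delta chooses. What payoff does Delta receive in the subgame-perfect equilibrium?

4

Delta best-responds to each possible Echo move:
- X: Delta compares 1, 2, 4, -5 and picks Medium; Echo would get 9.
- Y: Delta compares 10, 3, 1, -2 and picks Zero; Echo would get 2.
Maximizing over 9, 2, Echo chooses X. Subgame-perfect outcome: (Medium, X) with payoffs (4, 9).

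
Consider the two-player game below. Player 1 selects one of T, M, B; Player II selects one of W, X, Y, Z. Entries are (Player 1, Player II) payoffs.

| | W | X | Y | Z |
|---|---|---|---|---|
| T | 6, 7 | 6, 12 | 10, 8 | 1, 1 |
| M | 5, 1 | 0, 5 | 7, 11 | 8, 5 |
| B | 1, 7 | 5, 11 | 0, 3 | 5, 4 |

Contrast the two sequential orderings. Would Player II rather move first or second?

If Player 1 leads: Player II's best replies are T→X, M→Y, B→X; Player 1's induced payoffs 6, 7, 5; outcome (M, Y), payoffs (7, 11).
If Player II leads: Player 1's best replies are W→T, X→T, Y→T, Z→M; Player II's induced payoffs 7, 12, 8, 5; outcome (T, X), payoffs (6, 12).
Player II gets 12 moving first and 11 moving second, so Player II prefers to move first.

first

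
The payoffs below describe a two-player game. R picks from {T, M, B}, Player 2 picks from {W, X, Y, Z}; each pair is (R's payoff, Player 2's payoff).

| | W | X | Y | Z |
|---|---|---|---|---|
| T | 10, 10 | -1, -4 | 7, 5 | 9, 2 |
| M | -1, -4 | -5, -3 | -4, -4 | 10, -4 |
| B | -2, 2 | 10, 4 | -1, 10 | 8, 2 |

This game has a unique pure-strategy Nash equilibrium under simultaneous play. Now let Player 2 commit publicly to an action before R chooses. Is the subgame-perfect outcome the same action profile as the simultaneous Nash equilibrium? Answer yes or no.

yes

Solve by backward induction (Player 2 leads).
- W: BR = T, leader payoff 10.
- X: BR = B, leader payoff 4.
- Y: BR = T, leader payoff 5.
- Z: BR = M, leader payoff -4.
Among 10, 4, 5, -4, the best is 10 at W. Subgame-perfect outcome: (T, W) with payoffs (10, 10).
Under simultaneous play:
R's best replies: W→T; X→B; Y→T; Z→M.
Player 2's best replies: T→W; M→X; B→Y.
Only (T, W) has each player best-responding; Nash payoffs (10, 10).
Sequential outcome (T, W) coincides with the Nash profile (T, W).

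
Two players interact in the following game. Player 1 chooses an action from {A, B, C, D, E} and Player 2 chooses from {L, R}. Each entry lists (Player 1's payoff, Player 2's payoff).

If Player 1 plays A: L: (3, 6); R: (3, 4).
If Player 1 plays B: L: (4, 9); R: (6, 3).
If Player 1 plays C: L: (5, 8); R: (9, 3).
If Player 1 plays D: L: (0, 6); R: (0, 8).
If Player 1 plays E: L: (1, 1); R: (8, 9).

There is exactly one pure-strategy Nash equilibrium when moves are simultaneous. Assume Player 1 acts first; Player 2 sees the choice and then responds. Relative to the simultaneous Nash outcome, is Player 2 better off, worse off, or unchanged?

Solve by backward induction (Player 1 leads).
- A: BR = L, leader payoff 3.
- B: BR = L, leader payoff 4.
- C: BR = L, leader payoff 5.
- D: BR = R, leader payoff 0.
- E: BR = R, leader payoff 8.
Player 1's induced payoffs are 3, 4, 5, 0, 8, so Player 1 commits to E. Subgame-perfect outcome: (E, R) with payoffs (8, 9).
Now find the simultaneous Nash equilibrium.
Player 1's best replies: L→C; R→C.
Player 2's best replies: A→L; B→L; C→L; D→R; E→R.
The unique mutual best reply is (C, L), giving (5, 8).
Player 2 earns 9 sequentially versus 8 at the Nash outcome: better off.

better off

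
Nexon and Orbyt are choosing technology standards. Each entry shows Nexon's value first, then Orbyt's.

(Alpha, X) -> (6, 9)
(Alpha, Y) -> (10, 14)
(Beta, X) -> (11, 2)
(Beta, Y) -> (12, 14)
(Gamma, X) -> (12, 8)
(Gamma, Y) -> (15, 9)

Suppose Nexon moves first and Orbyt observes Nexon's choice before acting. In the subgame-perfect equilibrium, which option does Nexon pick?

Solve by backward induction (Nexon leads).
- Alpha → Orbyt plays Y (best of 9, 14); Nexon gets 10.
- Beta → Orbyt plays Y (best of 2, 14); Nexon gets 12.
- Gamma → Orbyt plays Y (best of 8, 9); Nexon gets 15.
Nexon's induced payoffs are 10, 12, 15, so Nexon commits to Gamma. Subgame-perfect outcome: (Gamma, Y) with payoffs (15, 9).

Gamma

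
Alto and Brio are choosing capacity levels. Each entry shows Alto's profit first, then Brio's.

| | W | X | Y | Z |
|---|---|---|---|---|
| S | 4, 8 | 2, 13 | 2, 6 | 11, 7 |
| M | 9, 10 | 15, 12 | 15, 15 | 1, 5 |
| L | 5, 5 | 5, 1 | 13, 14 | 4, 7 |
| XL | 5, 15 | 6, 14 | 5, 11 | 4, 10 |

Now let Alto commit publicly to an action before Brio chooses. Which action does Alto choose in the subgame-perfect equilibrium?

M

Work backward from Brio's decision.
- S → Brio plays X (best of 8, 13, 6, 7); Alto gets 2.
- M → Brio plays Y (best of 10, 12, 15, 5); Alto gets 15.
- L → Brio plays Y (best of 5, 1, 14, 7); Alto gets 13.
- XL → Brio plays W (best of 15, 14, 11, 10); Alto gets 5.
Among 2, 15, 13, 5, the best is 15 at M. Subgame-perfect outcome: (M, Y) with payoffs (15, 15).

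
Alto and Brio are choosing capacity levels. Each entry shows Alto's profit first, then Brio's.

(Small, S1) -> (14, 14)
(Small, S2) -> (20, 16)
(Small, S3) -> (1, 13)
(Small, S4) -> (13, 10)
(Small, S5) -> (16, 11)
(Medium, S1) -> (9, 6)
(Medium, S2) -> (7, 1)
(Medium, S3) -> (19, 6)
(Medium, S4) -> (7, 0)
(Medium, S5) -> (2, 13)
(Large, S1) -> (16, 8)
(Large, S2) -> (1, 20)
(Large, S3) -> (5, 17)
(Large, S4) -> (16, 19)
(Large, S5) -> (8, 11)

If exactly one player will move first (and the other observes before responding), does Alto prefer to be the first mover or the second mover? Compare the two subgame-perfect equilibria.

first

If Alto leads: Brio's best replies are Small→S2, Medium→S5, Large→S2; Alto's induced payoffs 20, 2, 1; outcome (Small, S2), payoffs (20, 16).
If Brio leads: Alto's best replies are S1→Large, S2→Small, S3→Medium, S4→Large, S5→Small; Brio's induced payoffs 8, 16, 6, 19, 11; outcome (Large, S4), payoffs (16, 19).
Alto gets 20 moving first and 16 moving second, so Alto prefers to move first.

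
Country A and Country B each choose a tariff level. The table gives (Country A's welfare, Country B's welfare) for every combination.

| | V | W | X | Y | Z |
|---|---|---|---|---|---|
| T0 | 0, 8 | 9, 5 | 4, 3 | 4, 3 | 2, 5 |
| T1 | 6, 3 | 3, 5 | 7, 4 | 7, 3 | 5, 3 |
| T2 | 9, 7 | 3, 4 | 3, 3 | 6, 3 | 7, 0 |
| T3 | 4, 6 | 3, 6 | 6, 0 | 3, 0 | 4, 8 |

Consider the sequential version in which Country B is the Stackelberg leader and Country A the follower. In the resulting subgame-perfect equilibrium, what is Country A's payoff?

Country A best-responds to each possible Country B move:
- V: Country A compares 0, 6, 9, 4 and picks T2; Country B would get 7.
- W: Country A compares 9, 3, 3, 3 and picks T0; Country B would get 5.
- X: Country A compares 4, 7, 3, 6 and picks T1; Country B would get 4.
- Y: Country A compares 4, 7, 6, 3 and picks T1; Country B would get 3.
- Z: Country A compares 2, 5, 7, 4 and picks T2; Country B would get 0.
Maximizing over 7, 5, 4, 3, 0, Country B chooses V. Subgame-perfect outcome: (T2, V) with payoffs (9, 7).

9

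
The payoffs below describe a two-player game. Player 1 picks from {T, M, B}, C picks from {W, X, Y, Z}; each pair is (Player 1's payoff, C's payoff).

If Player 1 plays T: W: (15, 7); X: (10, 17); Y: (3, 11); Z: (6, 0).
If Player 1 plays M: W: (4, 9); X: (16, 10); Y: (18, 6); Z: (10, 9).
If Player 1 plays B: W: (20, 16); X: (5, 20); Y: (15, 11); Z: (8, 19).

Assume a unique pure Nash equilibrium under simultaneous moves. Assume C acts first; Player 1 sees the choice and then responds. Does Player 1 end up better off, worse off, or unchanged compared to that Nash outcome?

better off

Work backward from Player 1's decision.
- W → Player 1 plays B (best of 15, 4, 20); C gets 16.
- X → Player 1 plays M (best of 10, 16, 5); C gets 10.
- Y → Player 1 plays M (best of 3, 18, 15); C gets 6.
- Z → Player 1 plays M (best of 6, 10, 8); C gets 9.
Among 16, 10, 6, 9, the best is 16 at W. Subgame-perfect outcome: (B, W) with payoffs (20, 16).
Now find the simultaneous Nash equilibrium.
Player 1's best replies: W→B; X→M; Y→M; Z→M.
C's best replies: T→X; M→X; B→X.
Only (M, X) has each player best-responding; Nash payoffs (16, 10).
Player 1 earns 20 sequentially versus 16 at the Nash outcome: better off.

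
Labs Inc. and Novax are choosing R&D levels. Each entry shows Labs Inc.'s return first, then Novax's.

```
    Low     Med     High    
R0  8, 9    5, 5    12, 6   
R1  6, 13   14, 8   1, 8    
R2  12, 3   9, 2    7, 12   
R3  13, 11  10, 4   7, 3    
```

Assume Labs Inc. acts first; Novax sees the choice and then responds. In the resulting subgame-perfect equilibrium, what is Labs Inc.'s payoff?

13

Backward induction with Labs Inc. moving first.
- R0: BR = Low, leader payoff 8.
- R1: BR = Low, leader payoff 6.
- R2: BR = High, leader payoff 7.
- R3: BR = Low, leader payoff 13.
Among 8, 6, 7, 13, the best is 13 at R3. Subgame-perfect outcome: (R3, Low) with payoffs (13, 11).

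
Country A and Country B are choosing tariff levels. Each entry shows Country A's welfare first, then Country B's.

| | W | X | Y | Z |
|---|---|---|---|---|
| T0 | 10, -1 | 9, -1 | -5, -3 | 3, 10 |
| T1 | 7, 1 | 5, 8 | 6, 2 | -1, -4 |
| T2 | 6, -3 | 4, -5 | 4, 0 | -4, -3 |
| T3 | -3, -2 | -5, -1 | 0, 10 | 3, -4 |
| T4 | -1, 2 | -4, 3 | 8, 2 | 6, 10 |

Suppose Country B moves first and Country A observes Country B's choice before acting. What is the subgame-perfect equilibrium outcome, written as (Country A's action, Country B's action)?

Work backward from Country A's decision.
- W: BR = T0, leader payoff -1.
- X: BR = T0, leader payoff -1.
- Y: BR = T4, leader payoff 2.
- Z: BR = T4, leader payoff 10.
Maximizing over -1, -1, 2, 10, Country B chooses Z. Subgame-perfect outcome: (T4, Z) with payoffs (6, 10).

(T4, Z)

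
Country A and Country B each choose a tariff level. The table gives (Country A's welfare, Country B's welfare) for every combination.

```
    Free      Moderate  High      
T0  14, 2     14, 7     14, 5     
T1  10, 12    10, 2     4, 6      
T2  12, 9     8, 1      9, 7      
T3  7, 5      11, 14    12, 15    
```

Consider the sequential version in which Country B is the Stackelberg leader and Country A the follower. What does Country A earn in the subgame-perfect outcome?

14

Work backward from Country A's decision.
- Free → Country A plays T0 (best of 14, 10, 12, 7); Country B gets 2.
- Moderate → Country A plays T0 (best of 14, 10, 8, 11); Country B gets 7.
- High → Country A plays T0 (best of 14, 4, 9, 12); Country B gets 5.
Country B's induced payoffs are 2, 7, 5, so Country B commits to Moderate. Subgame-perfect outcome: (T0, Moderate) with payoffs (14, 7).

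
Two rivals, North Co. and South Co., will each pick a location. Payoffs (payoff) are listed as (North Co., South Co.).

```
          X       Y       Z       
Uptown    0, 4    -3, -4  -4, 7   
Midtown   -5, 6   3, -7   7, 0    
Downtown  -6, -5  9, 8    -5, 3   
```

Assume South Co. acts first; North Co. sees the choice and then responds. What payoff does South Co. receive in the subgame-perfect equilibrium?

North Co. best-responds to each possible South Co. move:
- X: North Co. compares 0, -5, -6 and picks Uptown; South Co. would get 4.
- Y: North Co. compares -3, 3, 9 and picks Downtown; South Co. would get 8.
- Z: North Co. compares -4, 7, -5 and picks Midtown; South Co. would get 0.
Among 4, 8, 0, the best is 8 at Y. Subgame-perfect outcome: (Downtown, Y) with payoffs (9, 8).

8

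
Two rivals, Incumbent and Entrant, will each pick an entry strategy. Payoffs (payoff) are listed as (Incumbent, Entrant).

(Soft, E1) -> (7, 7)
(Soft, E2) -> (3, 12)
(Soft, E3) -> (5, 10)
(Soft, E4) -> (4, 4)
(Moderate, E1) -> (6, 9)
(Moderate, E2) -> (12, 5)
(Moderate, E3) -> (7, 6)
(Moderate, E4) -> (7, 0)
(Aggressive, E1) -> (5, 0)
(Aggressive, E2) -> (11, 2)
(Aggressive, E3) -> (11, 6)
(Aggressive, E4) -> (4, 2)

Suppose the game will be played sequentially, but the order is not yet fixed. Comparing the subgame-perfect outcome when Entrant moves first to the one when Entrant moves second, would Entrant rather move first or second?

If Incumbent leads: Entrant's best replies are Soft→E2, Moderate→E1, Aggressive→E3; Incumbent's induced payoffs 3, 6, 11; outcome (Aggressive, E3), payoffs (11, 6).
If Entrant leads: Incumbent's best replies are E1→Soft, E2→Moderate, E3→Aggressive, E4→Moderate; Entrant's induced payoffs 7, 5, 6, 0; outcome (Soft, E1), payoffs (7, 7).
Entrant gets 7 moving first and 6 moving second, so Entrant prefers to move first.

first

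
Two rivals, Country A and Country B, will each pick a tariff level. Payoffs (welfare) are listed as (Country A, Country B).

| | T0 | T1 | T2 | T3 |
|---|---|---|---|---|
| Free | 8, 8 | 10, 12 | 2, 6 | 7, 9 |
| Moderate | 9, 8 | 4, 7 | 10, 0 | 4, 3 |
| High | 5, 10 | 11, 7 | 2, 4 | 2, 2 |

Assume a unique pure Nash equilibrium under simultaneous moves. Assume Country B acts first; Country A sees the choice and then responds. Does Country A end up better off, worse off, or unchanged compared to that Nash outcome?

worse off

Work backward from Country A's decision.
- T0: Country A compares 8, 9, 5 and picks Moderate; Country B would get 8.
- T1: Country A compares 10, 4, 11 and picks High; Country B would get 7.
- T2: Country A compares 2, 10, 2 and picks Moderate; Country B would get 0.
- T3: Country A compares 7, 4, 2 and picks Free; Country B would get 9.
Country B's induced payoffs are 8, 7, 0, 9, so Country B commits to T3. Subgame-perfect outcome: (Free, T3) with payoffs (7, 9).
Under simultaneous play:
Country A's best replies: T0→Moderate; T1→High; T2→Moderate; T3→Free.
Country B's best replies: Free→T1; Moderate→T0; High→T0.
The unique mutual best reply is (Moderate, T0), giving (9, 8).
Country A earns 7 sequentially versus 9 at the Nash outcome: worse off.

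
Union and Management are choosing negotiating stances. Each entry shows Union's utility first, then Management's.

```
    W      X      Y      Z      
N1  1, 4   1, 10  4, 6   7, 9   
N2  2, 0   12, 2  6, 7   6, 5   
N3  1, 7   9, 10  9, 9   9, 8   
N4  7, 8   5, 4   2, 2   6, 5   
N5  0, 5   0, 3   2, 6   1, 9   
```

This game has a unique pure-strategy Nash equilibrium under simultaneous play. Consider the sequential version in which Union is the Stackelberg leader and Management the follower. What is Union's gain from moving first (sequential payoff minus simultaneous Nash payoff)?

2

Backward induction with Union moving first.
- N1: Management compares 4, 10, 6, 9 and picks X; Union would get 1.
- N2: Management compares 0, 2, 7, 5 and picks Y; Union would get 6.
- N3: Management compares 7, 10, 9, 8 and picks X; Union would get 9.
- N4: Management compares 8, 4, 2, 5 and picks W; Union would get 7.
- N5: Management compares 5, 3, 6, 9 and picks Z; Union would get 1.
Maximizing over 1, 6, 9, 7, 1, Union chooses N3. Subgame-perfect outcome: (N3, X) with payoffs (9, 10).
Now find the simultaneous Nash equilibrium.
Union's best replies: W→N4; X→N2; Y→N3; Z→N3.
Management's best replies: N1→X; N2→Y; N3→X; N4→W; N5→Z.
Only (N4, W) has each player best-responding; Nash payoffs (7, 8).
Union's commitment gain: 9 − 7 = 2.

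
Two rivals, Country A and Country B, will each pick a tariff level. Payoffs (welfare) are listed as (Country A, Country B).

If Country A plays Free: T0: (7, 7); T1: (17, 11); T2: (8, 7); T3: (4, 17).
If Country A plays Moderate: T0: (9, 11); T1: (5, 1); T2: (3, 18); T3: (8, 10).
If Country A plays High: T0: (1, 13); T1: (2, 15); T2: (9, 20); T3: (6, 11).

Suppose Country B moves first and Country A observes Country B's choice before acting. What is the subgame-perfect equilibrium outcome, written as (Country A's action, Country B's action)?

(High, T2)

Backward induction with Country B moving first.
- T0: Country A compares 7, 9, 1 and picks Moderate; Country B would get 11.
- T1: Country A compares 17, 5, 2 and picks Free; Country B would get 11.
- T2: Country A compares 8, 3, 9 and picks High; Country B would get 20.
- T3: Country A compares 4, 8, 6 and picks Moderate; Country B would get 10.
Maximizing over 11, 11, 20, 10, Country B chooses T2. Subgame-perfect outcome: (High, T2) with payoffs (9, 20).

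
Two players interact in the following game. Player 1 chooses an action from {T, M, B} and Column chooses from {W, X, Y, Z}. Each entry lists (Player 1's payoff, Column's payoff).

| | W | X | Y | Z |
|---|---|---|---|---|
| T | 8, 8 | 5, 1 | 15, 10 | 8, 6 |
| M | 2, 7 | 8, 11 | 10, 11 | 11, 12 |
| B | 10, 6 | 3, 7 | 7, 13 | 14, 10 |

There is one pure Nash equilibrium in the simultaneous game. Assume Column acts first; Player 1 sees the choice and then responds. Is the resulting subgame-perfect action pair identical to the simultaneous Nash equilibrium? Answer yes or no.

Solve by backward induction (Column leads).
- W: Player 1 compares 8, 2, 10 and picks B; Column would get 6.
- X: Player 1 compares 5, 8, 3 and picks M; Column would get 11.
- Y: Player 1 compares 15, 10, 7 and picks T; Column would get 10.
- Z: Player 1 compares 8, 11, 14 and picks B; Column would get 10.
Column's induced payoffs are 6, 11, 10, 10, so Column commits to X. Subgame-perfect outcome: (M, X) with payoffs (8, 11).
Under simultaneous play:
Player 1's best replies: W→B; X→M; Y→T; Z→B.
Column's best replies: T→Y; M→Z; B→Y.
The unique mutual best reply is (T, Y), giving (15, 10).
Sequential outcome (M, X) differs from the Nash profile (T, Y).

no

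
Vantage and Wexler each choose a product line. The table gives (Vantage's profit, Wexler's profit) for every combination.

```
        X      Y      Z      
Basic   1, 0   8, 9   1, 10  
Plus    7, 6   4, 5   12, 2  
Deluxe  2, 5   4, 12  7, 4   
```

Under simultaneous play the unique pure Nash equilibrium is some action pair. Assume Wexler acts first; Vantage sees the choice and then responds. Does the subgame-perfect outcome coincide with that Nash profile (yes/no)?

Backward induction with Wexler moving first.
- X: BR = Plus, leader payoff 6.
- Y: BR = Basic, leader payoff 9.
- Z: BR = Plus, leader payoff 2.
Maximizing over 6, 9, 2, Wexler chooses Y. Subgame-perfect outcome: (Basic, Y) with payoffs (8, 9).
Under simultaneous play:
Vantage's best replies: X→Plus; Y→Basic; Z→Plus.
Wexler's best replies: Basic→Z; Plus→X; Deluxe→Y.
Only (Plus, X) has each player best-responding; Nash payoffs (7, 6).
Sequential outcome (Basic, Y) differs from the Nash profile (Plus, X).

no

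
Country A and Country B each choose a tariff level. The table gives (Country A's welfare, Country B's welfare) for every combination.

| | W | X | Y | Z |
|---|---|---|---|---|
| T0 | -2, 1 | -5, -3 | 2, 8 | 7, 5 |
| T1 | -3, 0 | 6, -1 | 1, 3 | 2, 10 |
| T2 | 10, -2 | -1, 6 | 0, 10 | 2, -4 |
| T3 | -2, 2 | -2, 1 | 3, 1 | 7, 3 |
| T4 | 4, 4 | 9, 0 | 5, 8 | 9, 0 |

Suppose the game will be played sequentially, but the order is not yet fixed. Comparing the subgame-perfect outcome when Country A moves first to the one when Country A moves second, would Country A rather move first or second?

first

If Country A leads: Country B's best replies are T0→Y, T1→Z, T2→Y, T3→Z, T4→Y; Country A's induced payoffs 2, 2, 0, 7, 5; outcome (T3, Z), payoffs (7, 3).
If Country B leads: Country A's best replies are W→T2, X→T4, Y→T4, Z→T4; Country B's induced payoffs -2, 0, 8, 0; outcome (T4, Y), payoffs (5, 8).
Country A gets 7 moving first and 5 moving second, so Country A prefers to move first.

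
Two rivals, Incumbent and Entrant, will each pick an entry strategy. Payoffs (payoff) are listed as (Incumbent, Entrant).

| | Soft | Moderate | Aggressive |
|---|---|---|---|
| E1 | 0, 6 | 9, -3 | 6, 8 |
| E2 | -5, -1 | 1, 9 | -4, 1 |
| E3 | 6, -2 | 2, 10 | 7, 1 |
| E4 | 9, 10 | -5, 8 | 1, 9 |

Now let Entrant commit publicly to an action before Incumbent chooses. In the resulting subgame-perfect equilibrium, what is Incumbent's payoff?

9

Work backward from Incumbent's decision.
- Soft: BR = E4, leader payoff 10.
- Moderate: BR = E1, leader payoff -3.
- Aggressive: BR = E3, leader payoff 1.
Maximizing over 10, -3, 1, Entrant chooses Soft. Subgame-perfect outcome: (E4, Soft) with payoffs (9, 10).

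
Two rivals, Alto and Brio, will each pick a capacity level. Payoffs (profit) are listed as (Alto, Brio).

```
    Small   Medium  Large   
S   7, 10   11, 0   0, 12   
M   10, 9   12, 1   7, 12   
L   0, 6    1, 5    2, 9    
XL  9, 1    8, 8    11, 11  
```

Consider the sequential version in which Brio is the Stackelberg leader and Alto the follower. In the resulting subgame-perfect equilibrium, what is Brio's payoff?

Work backward from Alto's decision.
- Small: Alto compares 7, 10, 0, 9 and picks M; Brio would get 9.
- Medium: Alto compares 11, 12, 1, 8 and picks M; Brio would get 1.
- Large: Alto compares 0, 7, 2, 11 and picks XL; Brio would get 11.
Among 9, 1, 11, the best is 11 at Large. Subgame-perfect outcome: (XL, Large) with payoffs (11, 11).

11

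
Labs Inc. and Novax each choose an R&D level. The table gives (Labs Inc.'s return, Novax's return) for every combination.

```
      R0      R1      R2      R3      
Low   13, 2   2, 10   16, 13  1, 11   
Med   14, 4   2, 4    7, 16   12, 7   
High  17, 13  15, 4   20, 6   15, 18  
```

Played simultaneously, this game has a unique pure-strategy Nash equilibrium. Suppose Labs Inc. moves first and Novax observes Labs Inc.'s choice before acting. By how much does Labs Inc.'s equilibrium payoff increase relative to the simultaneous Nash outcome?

1

Work backward from Novax's decision.
- Low: Novax compares 2, 10, 13, 11 and picks R2; Labs Inc. would get 16.
- Med: Novax compares 4, 4, 16, 7 and picks R2; Labs Inc. would get 7.
- High: Novax compares 13, 4, 6, 18 and picks R3; Labs Inc. would get 15.
Labs Inc.'s induced payoffs are 16, 7, 15, so Labs Inc. commits to Low. Subgame-perfect outcome: (Low, R2) with payoffs (16, 13).
For the simultaneous game, intersect best replies.
Labs Inc.'s best replies: R0→High; R1→High; R2→High; R3→High.
Novax's best replies: Low→R2; Med→R2; High→R3.
Only (High, R3) has each player best-responding; Nash payoffs (15, 18).
Labs Inc.'s commitment gain: 16 − 15 = 1.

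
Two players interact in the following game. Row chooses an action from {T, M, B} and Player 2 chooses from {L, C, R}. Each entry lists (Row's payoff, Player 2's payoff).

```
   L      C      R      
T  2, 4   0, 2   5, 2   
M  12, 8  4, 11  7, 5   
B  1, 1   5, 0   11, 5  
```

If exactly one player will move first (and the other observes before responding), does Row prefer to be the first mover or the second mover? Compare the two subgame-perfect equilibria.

second

If Row leads: Player 2's best replies are T→L, M→C, B→R; Row's induced payoffs 2, 4, 11; outcome (B, R), payoffs (11, 5).
If Player 2 leads: Row's best replies are L→M, C→B, R→B; Player 2's induced payoffs 8, 0, 5; outcome (M, L), payoffs (12, 8).
Row gets 11 moving first and 12 moving second, so Row prefers to move second.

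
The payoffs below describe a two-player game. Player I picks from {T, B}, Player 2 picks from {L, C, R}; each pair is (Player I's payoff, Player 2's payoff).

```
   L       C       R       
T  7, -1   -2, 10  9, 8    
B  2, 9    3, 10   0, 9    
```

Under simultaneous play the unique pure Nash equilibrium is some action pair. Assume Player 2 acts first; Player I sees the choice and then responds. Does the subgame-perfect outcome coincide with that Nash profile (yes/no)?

yes

Player I best-responds to each possible Player 2 move:
- L: Player I compares 7, 2 and picks T; Player 2 would get -1.
- C: Player I compares -2, 3 and picks B; Player 2 would get 10.
- R: Player I compares 9, 0 and picks T; Player 2 would get 8.
Maximizing over -1, 10, 8, Player 2 chooses C. Subgame-perfect outcome: (B, C) with payoffs (3, 10).
Under simultaneous play:
Player I's best replies: L→T; C→B; R→T.
Player 2's best replies: T→C; B→C.
The unique mutual best reply is (B, C), giving (3, 10).
Sequential outcome (B, C) coincides with the Nash profile (B, C).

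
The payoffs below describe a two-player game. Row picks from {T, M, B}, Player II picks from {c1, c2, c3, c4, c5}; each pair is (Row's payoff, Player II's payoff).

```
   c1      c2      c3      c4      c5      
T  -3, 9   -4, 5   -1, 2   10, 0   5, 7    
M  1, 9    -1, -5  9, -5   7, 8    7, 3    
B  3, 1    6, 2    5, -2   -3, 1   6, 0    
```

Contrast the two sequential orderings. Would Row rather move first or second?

If Row leads: Player II's best replies are T→c1, M→c1, B→c2; Row's induced payoffs -3, 1, 6; outcome (B, c2), payoffs (6, 2).
If Player II leads: Row's best replies are c1→B, c2→B, c3→M, c4→T, c5→M; Player II's induced payoffs 1, 2, -5, 0, 3; outcome (M, c5), payoffs (7, 3).
Row gets 6 moving first and 7 moving second, so Row prefers to move second.

second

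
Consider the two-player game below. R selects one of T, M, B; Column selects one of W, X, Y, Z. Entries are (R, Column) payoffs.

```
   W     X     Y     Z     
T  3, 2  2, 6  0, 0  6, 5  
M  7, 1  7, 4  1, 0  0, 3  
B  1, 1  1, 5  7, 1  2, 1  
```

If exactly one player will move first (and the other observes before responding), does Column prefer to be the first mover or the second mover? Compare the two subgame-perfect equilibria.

first

If R leads: Column's best replies are T→X, M→X, B→X; R's induced payoffs 2, 7, 1; outcome (M, X), payoffs (7, 4).
If Column leads: R's best replies are W→M, X→M, Y→B, Z→T; Column's induced payoffs 1, 4, 1, 5; outcome (T, Z), payoffs (6, 5).
Column gets 5 moving first and 4 moving second, so Column prefers to move first.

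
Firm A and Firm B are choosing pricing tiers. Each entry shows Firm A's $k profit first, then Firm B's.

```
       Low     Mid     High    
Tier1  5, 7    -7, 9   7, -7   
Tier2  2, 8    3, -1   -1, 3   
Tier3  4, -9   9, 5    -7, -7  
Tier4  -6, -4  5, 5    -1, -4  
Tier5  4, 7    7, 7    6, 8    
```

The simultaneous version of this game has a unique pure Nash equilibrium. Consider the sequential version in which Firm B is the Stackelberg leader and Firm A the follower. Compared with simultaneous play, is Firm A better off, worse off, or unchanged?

worse off

Firm A best-responds to each possible Firm B move:
- Low: Firm A compares 5, 2, 4, -6, 4 and picks Tier1; Firm B would get 7.
- Mid: Firm A compares -7, 3, 9, 5, 7 and picks Tier3; Firm B would get 5.
- High: Firm A compares 7, -1, -7, -1, 6 and picks Tier1; Firm B would get -7.
Firm B's induced payoffs are 7, 5, -7, so Firm B commits to Low. Subgame-perfect outcome: (Tier1, Low) with payoffs (5, 7).
For the simultaneous game, intersect best replies.
Firm A's best replies: Low→Tier1; Mid→Tier3; High→Tier1.
Firm B's best replies: Tier1→Mid; Tier2→Low; Tier3→Mid; Tier4→Mid; Tier5→High.
The unique mutual best reply is (Tier3, Mid), giving (9, 5).
Firm A earns 5 sequentially versus 9 at the Nash outcome: worse off.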